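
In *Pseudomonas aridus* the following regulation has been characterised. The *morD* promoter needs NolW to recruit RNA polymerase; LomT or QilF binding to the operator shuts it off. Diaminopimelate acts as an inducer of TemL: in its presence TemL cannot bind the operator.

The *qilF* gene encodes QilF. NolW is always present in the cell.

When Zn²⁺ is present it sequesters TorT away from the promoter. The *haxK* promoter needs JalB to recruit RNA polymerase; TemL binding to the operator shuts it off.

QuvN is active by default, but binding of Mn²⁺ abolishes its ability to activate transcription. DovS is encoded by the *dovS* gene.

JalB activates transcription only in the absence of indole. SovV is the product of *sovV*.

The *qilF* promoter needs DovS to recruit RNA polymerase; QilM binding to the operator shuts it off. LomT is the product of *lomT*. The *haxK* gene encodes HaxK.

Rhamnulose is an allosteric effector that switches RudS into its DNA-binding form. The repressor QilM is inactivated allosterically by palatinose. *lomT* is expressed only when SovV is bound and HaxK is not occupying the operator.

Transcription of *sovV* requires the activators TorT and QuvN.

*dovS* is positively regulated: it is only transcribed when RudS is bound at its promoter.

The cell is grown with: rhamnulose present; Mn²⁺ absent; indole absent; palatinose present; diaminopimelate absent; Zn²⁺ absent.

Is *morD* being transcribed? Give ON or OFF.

OFF

Zn²⁺ is absent, so TorT is active.
Mn²⁺ is absent, so QuvN is active.
No repressor is bound and TorT and QuvN are active, so *sovV* is transcribed.
So SovV is produced and active.
Indole is absent, so JalB is active.
Diaminopimelate is absent, so TemL is active.
With repressor TemL bound, *haxK* is not transcribed.
So HaxK is not produced.
No repressor is bound and SovV is active, so *lomT* is transcribed.
So LomT is produced and active.
NolW is produced constitutively and is active.
Rhamnulose is present, so RudS is active.
No repressor is bound and RudS is active, so *dovS* is transcribed.
So DovS is produced and active.
Palatinose is present, so QilM is inactive.
No repressor is bound and DovS is active, so *qilF* is transcribed.
So QilF is produced and active.
With repressor LomT bound, *morD* is not transcribed.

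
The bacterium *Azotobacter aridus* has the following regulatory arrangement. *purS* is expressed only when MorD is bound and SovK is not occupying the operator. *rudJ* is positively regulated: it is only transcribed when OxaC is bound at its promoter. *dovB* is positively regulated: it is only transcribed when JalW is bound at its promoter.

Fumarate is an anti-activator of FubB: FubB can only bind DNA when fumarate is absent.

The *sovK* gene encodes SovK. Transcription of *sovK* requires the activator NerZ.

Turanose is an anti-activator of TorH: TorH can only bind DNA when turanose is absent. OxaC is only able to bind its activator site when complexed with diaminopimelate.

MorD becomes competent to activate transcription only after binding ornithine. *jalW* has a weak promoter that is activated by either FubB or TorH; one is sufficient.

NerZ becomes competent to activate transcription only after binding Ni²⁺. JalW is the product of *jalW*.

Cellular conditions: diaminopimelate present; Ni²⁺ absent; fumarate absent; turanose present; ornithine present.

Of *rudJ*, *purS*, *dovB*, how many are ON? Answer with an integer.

3

Diaminopimelate is present, so OxaC is active.
No repressor is bound and OxaC is active, so *rudJ* is transcribed.
→ *rudJ* is ON.
Ornithine is present, so MorD is active.
Ni²⁺ is absent, so NerZ is inactive.
Required activator NerZ is absent, so *sovK* is not transcribed.
So SovK is not produced.
No repressor is bound and MorD is active, so *purS* is transcribed.
→ *purS* is ON.
Fumarate is absent, so FubB is active.
Turanose is present, so TorH is inactive.
Activator FubB is present, so *jalW* is transcribed.
So JalW is produced and active.
No repressor is bound and JalW is active, so *dovB* is transcribed.
→ *dovB* is ON.
3 of the 3 genes are transcribed.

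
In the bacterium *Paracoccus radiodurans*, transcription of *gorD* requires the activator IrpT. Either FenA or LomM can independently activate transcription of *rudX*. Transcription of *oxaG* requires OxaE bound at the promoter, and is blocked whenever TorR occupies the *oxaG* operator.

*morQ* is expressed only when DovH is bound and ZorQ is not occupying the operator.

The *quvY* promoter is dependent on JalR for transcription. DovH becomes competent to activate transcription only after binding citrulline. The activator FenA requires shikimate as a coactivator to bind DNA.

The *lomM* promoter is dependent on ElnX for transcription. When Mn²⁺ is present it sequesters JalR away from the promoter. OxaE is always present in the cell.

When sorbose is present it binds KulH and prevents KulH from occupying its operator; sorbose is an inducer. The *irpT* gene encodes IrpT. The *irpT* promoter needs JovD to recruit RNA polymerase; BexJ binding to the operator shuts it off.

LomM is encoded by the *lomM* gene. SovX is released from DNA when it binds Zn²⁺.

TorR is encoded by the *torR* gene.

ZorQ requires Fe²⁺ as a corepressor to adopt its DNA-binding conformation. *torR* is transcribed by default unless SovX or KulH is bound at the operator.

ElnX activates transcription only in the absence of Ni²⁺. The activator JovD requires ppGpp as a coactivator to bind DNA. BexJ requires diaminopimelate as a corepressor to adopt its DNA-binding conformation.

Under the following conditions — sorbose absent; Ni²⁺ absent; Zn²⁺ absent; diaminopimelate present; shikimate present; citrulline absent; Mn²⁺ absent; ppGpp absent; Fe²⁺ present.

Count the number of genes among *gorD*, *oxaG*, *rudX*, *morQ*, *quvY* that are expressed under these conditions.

Diaminopimelate is present, so BexJ is active.
ppGpp is absent, so JovD is inactive.
With repressor BexJ bound, *irpT* is not transcribed.
So IrpT is not produced.
Required activator IrpT is absent, so *gorD* is not transcribed.
→ *gorD* is OFF.
Zn²⁺ is absent, so SovX is active.
Sorbose is absent, so KulH is active.
With repressor SovX bound, *torR* is not transcribed.
So TorR is not produced.
OxaE is produced constitutively and is active.
No repressor is bound and OxaE is active, so *oxaG* is transcribed.
→ *oxaG* is ON.
Shikimate is present, so FenA is active.
Ni²⁺ is absent, so ElnX is active.
No repressor is bound and ElnX is active, so *lomM* is transcribed.
So LomM is produced and active.
Activator FenA is present, so *rudX* is transcribed.
→ *rudX* is ON.
Citrulline is absent, so DovH is inactive.
Fe²⁺ is present, so ZorQ is active.
With repressor ZorQ bound, *morQ* is not transcribed.
→ *morQ* is OFF.
Mn²⁺ is absent, so JalR is active.
No repressor is bound and JalR is active, so *quvY* is transcribed.
→ *quvY* is ON.
3 of the 5 genes are transcribed.

3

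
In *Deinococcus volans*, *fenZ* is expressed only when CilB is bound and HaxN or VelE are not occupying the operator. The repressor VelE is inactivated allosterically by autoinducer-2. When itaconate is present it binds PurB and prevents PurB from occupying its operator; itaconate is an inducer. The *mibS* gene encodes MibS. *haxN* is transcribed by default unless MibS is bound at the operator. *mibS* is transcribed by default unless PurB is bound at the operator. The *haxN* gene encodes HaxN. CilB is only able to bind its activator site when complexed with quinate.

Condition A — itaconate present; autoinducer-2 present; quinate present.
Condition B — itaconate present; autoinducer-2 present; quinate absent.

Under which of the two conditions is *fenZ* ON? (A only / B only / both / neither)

A only

Condition A:
Itaconate is present, so PurB is inactive.
With no repressor bound, *mibS* is transcribed.
So MibS is produced and active.
With repressor MibS bound, *haxN* is not transcribed.
So HaxN is not produced.
Autoinducer-2 is present, so VelE is inactive.
Quinate is present, so CilB is active.
No repressor is bound and CilB is active, so *fenZ* is transcribed.
→ *fenZ* is ON in A.
Condition B:
Itaconate is present, so PurB is inactive.
With no repressor bound, *mibS* is transcribed.
So MibS is produced and active.
With repressor MibS bound, *haxN* is not transcribed.
So HaxN is not produced.
Autoinducer-2 is present, so VelE is inactive.
Quinate is absent, so CilB is inactive.
Required activator CilB is absent, so *fenZ* is not transcribed.
→ *fenZ* is OFF in B.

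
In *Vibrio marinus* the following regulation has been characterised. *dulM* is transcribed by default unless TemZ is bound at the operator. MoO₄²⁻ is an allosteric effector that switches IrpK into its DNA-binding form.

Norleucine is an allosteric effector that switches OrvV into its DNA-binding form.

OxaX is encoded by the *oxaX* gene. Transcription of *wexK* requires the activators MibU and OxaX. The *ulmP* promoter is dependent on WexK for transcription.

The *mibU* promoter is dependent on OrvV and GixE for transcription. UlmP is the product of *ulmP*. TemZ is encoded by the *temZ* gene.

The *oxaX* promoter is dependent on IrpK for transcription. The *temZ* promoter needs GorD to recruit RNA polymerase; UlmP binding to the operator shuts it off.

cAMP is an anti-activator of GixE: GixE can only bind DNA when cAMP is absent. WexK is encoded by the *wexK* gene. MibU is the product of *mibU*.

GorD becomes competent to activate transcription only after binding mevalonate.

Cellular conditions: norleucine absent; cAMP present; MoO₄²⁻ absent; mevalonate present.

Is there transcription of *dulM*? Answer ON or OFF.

OFF

Norleucine is absent, so OrvV is inactive.
cAMP is present, so GixE is inactive.
Required activator OrvV is absent, so *mibU* is not transcribed.
So MibU is not produced.
MoO₄²⁻ is absent, so IrpK is inactive.
Required activator IrpK is absent, so *oxaX* is not transcribed.
So OxaX is not produced.
Required activator MibU is absent, so *wexK* is not transcribed.
So WexK is not produced.
Required activator WexK is absent, so *ulmP* is not transcribed.
So UlmP is not produced.
Mevalonate is present, so GorD is active.
No repressor is bound and GorD is active, so *temZ* is transcribed.
So TemZ is produced and active.
With repressor TemZ bound, *dulM* is not transcribed.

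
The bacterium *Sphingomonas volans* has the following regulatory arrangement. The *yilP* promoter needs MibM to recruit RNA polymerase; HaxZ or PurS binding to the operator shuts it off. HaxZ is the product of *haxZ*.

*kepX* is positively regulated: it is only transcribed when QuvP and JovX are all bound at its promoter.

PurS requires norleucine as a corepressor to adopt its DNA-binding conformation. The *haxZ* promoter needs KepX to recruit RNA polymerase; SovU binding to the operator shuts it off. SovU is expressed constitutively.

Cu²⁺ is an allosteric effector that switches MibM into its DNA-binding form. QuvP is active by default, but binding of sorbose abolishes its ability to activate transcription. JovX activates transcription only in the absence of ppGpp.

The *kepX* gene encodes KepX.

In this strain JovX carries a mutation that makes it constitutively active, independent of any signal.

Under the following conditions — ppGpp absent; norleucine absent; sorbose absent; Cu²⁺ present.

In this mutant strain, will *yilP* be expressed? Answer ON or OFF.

ON

Sorbose is absent, so QuvP is active.
JovX is constitutively active in this strain.
No repressor is bound and QuvP and JovX are active, so *kepX* is transcribed.
So KepX is produced and active.
SovU is produced constitutively and is active.
With repressor SovU bound, *haxZ* is not transcribed.
So HaxZ is not produced.
Cu²⁺ is present, so MibM is active.
Norleucine is absent, so PurS is inactive.
No repressor is bound and MibM is active, so *yilP* is transcribed.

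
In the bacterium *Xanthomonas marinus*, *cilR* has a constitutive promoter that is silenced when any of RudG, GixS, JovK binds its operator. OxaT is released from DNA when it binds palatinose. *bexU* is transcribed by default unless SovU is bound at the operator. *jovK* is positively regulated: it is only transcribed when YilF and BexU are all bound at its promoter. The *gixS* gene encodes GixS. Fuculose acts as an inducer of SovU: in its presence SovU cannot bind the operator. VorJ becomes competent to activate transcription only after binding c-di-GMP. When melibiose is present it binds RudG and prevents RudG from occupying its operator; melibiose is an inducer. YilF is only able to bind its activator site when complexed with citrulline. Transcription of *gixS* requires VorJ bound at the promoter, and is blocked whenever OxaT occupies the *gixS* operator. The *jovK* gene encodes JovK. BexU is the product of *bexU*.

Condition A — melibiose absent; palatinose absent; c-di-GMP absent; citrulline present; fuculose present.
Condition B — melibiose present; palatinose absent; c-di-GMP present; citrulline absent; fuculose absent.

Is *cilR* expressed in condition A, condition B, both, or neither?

Condition A:
Melibiose is absent, so RudG is active.
Palatinose is absent, so OxaT is active.
c-di-GMP is absent, so VorJ is inactive.
With repressor OxaT bound, *gixS* is not transcribed.
So GixS is not produced.
Citrulline is present, so YilF is active.
Fuculose is present, so SovU is inactive.
With no repressor bound, *bexU* is transcribed.
So BexU is produced and active.
No repressor is bound and YilF and BexU are active, so *jovK* is transcribed.
So JovK is produced and active.
With repressor RudG bound, *cilR* is not transcribed.
→ *cilR* is OFF in A.
Condition B:
Melibiose is present, so RudG is inactive.
Palatinose is absent, so OxaT is active.
c-di-GMP is present, so VorJ is active.
With repressor OxaT bound, *gixS* is not transcribed.
So GixS is not produced.
Citrulline is absent, so YilF is inactive.
Fuculose is absent, so SovU is active.
With repressor SovU bound, *bexU* is not transcribed.
So BexU is not produced.
Required activator YilF is absent, so *jovK* is not transcribed.
So JovK is not produced.
With no repressor bound, *cilR* is transcribed.
→ *cilR* is ON in B.

B only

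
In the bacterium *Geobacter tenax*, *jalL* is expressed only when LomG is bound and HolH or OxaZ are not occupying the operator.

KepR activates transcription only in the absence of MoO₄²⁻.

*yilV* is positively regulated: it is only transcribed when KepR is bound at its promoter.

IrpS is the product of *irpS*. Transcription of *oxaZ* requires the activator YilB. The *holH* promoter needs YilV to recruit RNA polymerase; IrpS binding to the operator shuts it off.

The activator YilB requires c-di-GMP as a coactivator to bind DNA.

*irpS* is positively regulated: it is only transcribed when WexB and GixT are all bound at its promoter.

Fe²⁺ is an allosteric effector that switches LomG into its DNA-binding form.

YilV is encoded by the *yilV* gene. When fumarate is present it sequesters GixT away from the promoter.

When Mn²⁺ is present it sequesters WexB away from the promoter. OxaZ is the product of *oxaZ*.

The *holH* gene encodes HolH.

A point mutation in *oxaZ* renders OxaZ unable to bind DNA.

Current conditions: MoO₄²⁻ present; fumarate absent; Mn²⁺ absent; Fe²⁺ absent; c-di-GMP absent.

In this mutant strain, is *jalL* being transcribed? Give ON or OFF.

Fe²⁺ is absent, so LomG is inactive.
Mn²⁺ is absent, so WexB is active.
Fumarate is absent, so GixT is active.
No repressor is bound and WexB and GixT are active, so *irpS* is transcribed.
So IrpS is produced and active.
MoO₄²⁻ is present, so KepR is inactive.
Required activator KepR is absent, so *yilV* is not transcribed.
So YilV is not produced.
With repressor IrpS bound, *holH* is not transcribed.
So HolH is not produced.
OxaZ is non-functional in this strain, so it has no effect.
Required activator LomG is absent, so *jalL* is not transcribed.

OFF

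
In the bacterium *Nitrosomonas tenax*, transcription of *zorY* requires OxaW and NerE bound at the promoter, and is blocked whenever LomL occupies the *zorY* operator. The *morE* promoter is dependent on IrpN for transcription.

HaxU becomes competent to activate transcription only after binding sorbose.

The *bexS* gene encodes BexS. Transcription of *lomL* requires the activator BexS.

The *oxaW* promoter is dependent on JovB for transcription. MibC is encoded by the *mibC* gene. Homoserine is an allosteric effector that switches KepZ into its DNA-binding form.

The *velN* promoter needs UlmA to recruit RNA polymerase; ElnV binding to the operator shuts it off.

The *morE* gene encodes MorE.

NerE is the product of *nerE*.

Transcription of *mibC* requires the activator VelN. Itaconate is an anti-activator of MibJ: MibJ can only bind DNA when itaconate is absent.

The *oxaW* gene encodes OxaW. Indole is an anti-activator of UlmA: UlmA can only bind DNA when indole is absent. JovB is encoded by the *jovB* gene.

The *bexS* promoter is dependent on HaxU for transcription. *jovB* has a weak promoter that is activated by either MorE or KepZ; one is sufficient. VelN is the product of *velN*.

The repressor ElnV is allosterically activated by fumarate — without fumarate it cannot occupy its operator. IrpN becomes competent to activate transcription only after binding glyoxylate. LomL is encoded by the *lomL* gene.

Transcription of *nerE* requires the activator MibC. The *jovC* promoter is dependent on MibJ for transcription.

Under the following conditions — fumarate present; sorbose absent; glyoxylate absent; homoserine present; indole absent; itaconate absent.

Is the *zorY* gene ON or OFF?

OFF

Glyoxylate is absent, so IrpN is inactive.
Required activator IrpN is absent, so *morE* is not transcribed.
So MorE is not produced.
Homoserine is present, so KepZ is active.
Activator KepZ is present, so *jovB* is transcribed.
So JovB is produced and active.
No repressor is bound and JovB is active, so *oxaW* is transcribed.
So OxaW is produced and active.
Fumarate is present, so ElnV is active.
Indole is absent, so UlmA is active.
With repressor ElnV bound, *velN* is not transcribed.
So VelN is not produced.
Required activator VelN is absent, so *mibC* is not transcribed.
So MibC is not produced.
Required activator MibC is absent, so *nerE* is not transcribed.
So NerE is not produced.
Sorbose is absent, so HaxU is inactive.
Required activator HaxU is absent, so *bexS* is not transcribed.
So BexS is not produced.
Required activator BexS is absent, so *lomL* is not transcribed.
So LomL is not produced.
Required activator NerE is absent, so *zorY* is not transcribed.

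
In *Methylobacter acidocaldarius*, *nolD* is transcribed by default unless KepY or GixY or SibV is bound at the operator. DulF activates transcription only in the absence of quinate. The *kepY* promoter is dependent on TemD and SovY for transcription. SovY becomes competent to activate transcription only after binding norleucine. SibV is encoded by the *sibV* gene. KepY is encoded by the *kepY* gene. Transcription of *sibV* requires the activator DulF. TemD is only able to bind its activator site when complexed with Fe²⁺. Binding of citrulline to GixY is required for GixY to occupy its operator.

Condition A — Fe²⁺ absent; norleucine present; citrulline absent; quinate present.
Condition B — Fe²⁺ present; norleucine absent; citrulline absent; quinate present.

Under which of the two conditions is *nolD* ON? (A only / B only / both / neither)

Condition A:
Fe²⁺ is absent, so TemD is inactive.
Norleucine is present, so SovY is active.
Required activator TemD is absent, so *kepY* is not transcribed.
So KepY is not produced.
Citrulline is absent, so GixY is inactive.
Quinate is present, so DulF is inactive.
Required activator DulF is absent, so *sibV* is not transcribed.
So SibV is not produced.
With no repressor bound, *nolD* is transcribed.
→ *nolD* is ON in A.
Condition B:
Fe²⁺ is present, so TemD is active.
Norleucine is absent, so SovY is inactive.
Required activator SovY is absent, so *kepY* is not transcribed.
So KepY is not produced.
Citrulline is absent, so GixY is inactive.
Quinate is present, so DulF is inactive.
Required activator DulF is absent, so *sibV* is not transcribed.
So SibV is not produced.
With no repressor bound, *nolD* is transcribed.
→ *nolD* is ON in B.

both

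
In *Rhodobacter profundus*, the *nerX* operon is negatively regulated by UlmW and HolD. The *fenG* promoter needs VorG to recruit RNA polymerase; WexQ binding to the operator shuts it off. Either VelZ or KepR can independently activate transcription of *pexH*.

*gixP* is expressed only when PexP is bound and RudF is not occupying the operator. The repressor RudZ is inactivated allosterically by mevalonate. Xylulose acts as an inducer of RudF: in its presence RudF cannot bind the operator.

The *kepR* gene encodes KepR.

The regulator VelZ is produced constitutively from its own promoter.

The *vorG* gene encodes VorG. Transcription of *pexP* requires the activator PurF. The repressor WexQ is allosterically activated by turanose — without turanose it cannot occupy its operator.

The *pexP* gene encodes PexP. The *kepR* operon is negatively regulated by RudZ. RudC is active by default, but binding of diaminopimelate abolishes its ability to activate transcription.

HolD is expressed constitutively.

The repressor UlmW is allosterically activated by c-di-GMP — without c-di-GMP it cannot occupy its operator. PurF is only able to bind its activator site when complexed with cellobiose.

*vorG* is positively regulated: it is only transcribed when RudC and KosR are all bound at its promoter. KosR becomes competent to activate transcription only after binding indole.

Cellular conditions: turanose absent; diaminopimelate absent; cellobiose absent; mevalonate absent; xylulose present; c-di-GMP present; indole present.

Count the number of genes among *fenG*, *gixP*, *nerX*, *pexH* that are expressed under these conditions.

Diaminopimelate is absent, so RudC is active.
Indole is present, so KosR is active.
No repressor is bound and RudC and KosR are active, so *vorG* is transcribed.
So VorG is produced and active.
Turanose is absent, so WexQ is inactive.
No repressor is bound and VorG is active, so *fenG* is transcribed.
→ *fenG* is ON.
Cellobiose is absent, so PurF is inactive.
Required activator PurF is absent, so *pexP* is not transcribed.
So PexP is not produced.
Xylulose is present, so RudF is inactive.
Required activator PexP is absent, so *gixP* is not transcribed.
→ *gixP* is OFF.
c-di-GMP is present, so UlmW is active.
HolD is produced constitutively and is active.
With repressor UlmW bound, *nerX* is not transcribed.
→ *nerX* is OFF.
VelZ is produced constitutively and is active.
Mevalonate is absent, so RudZ is active.
With repressor RudZ bound, *kepR* is not transcribed.
So KepR is not produced.
Activator VelZ is present, so *pexH* is transcribed.
→ *pexH* is ON.
2 of the 4 genes are transcribed.

2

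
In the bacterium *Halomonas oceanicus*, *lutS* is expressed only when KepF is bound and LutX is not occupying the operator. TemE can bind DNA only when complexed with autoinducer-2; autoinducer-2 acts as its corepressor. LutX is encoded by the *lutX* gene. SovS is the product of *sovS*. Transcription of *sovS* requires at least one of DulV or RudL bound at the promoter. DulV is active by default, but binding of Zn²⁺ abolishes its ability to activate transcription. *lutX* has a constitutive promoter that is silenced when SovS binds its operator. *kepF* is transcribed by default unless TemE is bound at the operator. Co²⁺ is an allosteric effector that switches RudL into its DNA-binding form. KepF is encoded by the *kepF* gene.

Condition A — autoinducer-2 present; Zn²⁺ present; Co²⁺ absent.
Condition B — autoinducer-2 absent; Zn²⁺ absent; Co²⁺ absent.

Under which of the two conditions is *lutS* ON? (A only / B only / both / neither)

B only

Condition A:
Autoinducer-2 is present, so TemE is active.
With repressor TemE bound, *kepF* is not transcribed.
So KepF is not produced.
Zn²⁺ is present, so DulV is inactive.
Co²⁺ is absent, so RudL is inactive.
No activator is available at the *sovS* promoter, so *sovS* is not transcribed.
So SovS is not produced.
With no repressor bound, *lutX* is transcribed.
So LutX is produced and active.
With repressor LutX bound, *lutS* is not transcribed.
→ *lutS* is OFF in A.
Condition B:
Autoinducer-2 is absent, so TemE is inactive.
With no repressor bound, *kepF* is transcribed.
So KepF is produced and active.
Zn²⁺ is absent, so DulV is active.
Co²⁺ is absent, so RudL is inactive.
Activator DulV is present, so *sovS* is transcribed.
So SovS is produced and active.
With repressor SovS bound, *lutX* is not transcribed.
So LutX is not produced.
No repressor is bound and KepF is active, so *lutS* is transcribed.
→ *lutS* is ON in B.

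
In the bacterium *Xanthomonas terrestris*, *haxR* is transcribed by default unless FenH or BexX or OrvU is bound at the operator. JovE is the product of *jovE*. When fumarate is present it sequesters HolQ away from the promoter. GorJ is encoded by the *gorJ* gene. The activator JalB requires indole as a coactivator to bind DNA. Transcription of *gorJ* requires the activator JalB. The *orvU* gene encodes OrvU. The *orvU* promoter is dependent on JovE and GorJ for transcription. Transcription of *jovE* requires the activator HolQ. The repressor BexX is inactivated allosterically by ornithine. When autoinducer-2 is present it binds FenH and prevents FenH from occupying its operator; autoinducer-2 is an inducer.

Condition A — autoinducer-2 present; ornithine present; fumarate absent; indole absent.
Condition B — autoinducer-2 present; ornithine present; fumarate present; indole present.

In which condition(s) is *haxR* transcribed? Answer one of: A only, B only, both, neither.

both

Condition A:
Autoinducer-2 is present, so FenH is inactive.
Ornithine is present, so BexX is inactive.
Fumarate is absent, so HolQ is active.
No repressor is bound and HolQ is active, so *jovE* is transcribed.
So JovE is produced and active.
Indole is absent, so JalB is inactive.
Required activator JalB is absent, so *gorJ* is not transcribed.
So GorJ is not produced.
Required activator GorJ is absent, so *orvU* is not transcribed.
So OrvU is not produced.
With no repressor bound, *haxR* is transcribed.
→ *haxR* is ON in A.
Condition B:
Autoinducer-2 is present, so FenH is inactive.
Ornithine is present, so BexX is inactive.
Fumarate is present, so HolQ is inactive.
Required activator HolQ is absent, so *jovE* is not transcribed.
So JovE is not produced.
Indole is present, so JalB is active.
No repressor is bound and JalB is active, so *gorJ* is transcribed.
So GorJ is produced and active.
Required activator JovE is absent, so *orvU* is not transcribed.
So OrvU is not produced.
With no repressor bound, *haxR* is transcribed.
→ *haxR* is ON in B.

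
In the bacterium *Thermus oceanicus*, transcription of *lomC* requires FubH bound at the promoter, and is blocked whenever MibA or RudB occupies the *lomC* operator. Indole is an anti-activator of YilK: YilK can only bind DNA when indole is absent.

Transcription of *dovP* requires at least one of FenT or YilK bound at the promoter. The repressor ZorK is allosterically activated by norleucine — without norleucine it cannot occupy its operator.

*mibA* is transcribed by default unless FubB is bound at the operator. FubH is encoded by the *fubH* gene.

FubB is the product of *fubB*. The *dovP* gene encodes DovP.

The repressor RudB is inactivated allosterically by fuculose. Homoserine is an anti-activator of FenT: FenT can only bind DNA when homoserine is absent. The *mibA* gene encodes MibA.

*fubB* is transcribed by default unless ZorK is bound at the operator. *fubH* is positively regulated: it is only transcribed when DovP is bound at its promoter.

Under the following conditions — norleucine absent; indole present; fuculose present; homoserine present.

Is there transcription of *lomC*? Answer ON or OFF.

Norleucine is absent, so ZorK is inactive.
With no repressor bound, *fubB* is transcribed.
So FubB is produced and active.
With repressor FubB bound, *mibA* is not transcribed.
So MibA is not produced.
Homoserine is present, so FenT is inactive.
Indole is present, so YilK is inactive.
No activator is available at the *dovP* promoter, so *dovP* is not transcribed.
So DovP is not produced.
Required activator DovP is absent, so *fubH* is not transcribed.
So FubH is not produced.
Fuculose is present, so RudB is inactive.
Required activator FubH is absent, so *lomC* is not transcribed.

OFF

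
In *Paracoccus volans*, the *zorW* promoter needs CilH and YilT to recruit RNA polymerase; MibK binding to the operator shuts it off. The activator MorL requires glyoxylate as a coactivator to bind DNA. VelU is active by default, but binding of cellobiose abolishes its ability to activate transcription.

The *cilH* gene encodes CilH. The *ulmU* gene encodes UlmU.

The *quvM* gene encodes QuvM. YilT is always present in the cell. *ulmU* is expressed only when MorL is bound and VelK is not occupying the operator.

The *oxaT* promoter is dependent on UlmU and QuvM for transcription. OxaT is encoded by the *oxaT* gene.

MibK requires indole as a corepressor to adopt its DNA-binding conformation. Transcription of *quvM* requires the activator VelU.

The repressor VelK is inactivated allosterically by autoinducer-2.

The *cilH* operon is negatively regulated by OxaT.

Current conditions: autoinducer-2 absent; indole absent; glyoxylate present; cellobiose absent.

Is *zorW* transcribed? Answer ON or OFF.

ON

Glyoxylate is present, so MorL is active.
Autoinducer-2 is absent, so VelK is active.
With repressor VelK bound, *ulmU* is not transcribed.
So UlmU is not produced.
Cellobiose is absent, so VelU is active.
No repressor is bound and VelU is active, so *quvM* is transcribed.
So QuvM is produced and active.
Required activator UlmU is absent, so *oxaT* is not transcribed.
So OxaT is not produced.
With no repressor bound, *cilH* is transcribed.
So CilH is produced and active.
YilT is produced constitutively and is active.
Indole is absent, so MibK is inactive.
No repressor is bound and CilH and YilT are active, so *zorW* is transcribed.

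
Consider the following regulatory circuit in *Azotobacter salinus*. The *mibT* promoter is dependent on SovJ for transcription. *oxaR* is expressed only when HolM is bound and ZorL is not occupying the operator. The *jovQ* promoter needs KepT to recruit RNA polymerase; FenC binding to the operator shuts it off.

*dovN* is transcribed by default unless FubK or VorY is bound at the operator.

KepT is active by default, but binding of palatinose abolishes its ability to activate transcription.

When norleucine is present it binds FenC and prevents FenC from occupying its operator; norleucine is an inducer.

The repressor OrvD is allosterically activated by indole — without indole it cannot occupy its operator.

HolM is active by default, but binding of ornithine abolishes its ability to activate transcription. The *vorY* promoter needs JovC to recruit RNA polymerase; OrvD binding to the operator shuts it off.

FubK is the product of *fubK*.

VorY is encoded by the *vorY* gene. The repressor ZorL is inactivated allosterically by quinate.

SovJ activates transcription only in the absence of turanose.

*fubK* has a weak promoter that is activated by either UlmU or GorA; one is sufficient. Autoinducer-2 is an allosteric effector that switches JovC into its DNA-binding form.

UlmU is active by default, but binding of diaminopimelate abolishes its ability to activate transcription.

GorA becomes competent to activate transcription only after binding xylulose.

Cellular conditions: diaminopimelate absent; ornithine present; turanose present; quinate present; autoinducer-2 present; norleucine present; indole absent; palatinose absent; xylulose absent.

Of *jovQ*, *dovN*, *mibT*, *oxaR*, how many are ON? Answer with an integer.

Palatinose is absent, so KepT is active.
Norleucine is present, so FenC is inactive.
No repressor is bound and KepT is active, so *jovQ* is transcribed.
→ *jovQ* is ON.
Diaminopimelate is absent, so UlmU is active.
Xylulose is absent, so GorA is inactive.
Activator UlmU is present, so *fubK* is transcribed.
So FubK is produced and active.
Indole is absent, so OrvD is inactive.
Autoinducer-2 is present, so JovC is active.
No repressor is bound and JovC is active, so *vorY* is transcribed.
So VorY is produced and active.
With repressor FubK bound, *dovN* is not transcribed.
→ *dovN* is OFF.
Turanose is present, so SovJ is inactive.
Required activator SovJ is absent, so *mibT* is not transcribed.
→ *mibT* is OFF.
Quinate is present, so ZorL is inactive.
Ornithine is present, so HolM is inactive.
Required activator HolM is absent, so *oxaR* is not transcribed.
→ *oxaR* is OFF.
1 of the 4 genes is transcribed.

1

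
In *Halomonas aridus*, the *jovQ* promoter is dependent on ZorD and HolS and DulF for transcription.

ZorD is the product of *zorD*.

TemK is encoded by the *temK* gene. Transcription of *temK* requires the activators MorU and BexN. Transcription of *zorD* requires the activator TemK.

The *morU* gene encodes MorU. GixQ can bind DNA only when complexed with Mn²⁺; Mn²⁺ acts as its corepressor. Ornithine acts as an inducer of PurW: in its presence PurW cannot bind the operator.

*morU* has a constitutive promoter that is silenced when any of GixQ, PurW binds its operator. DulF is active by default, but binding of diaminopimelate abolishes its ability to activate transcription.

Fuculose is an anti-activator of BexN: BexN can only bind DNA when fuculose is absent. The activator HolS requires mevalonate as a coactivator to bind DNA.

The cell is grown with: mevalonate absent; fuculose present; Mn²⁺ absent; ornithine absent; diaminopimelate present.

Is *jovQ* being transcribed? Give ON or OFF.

OFF

Mn²⁺ is absent, so GixQ is inactive.
Ornithine is absent, so PurW is active.
With repressor PurW bound, *morU* is not transcribed.
So MorU is not produced.
Fuculose is present, so BexN is inactive.
Required activator MorU is absent, so *temK* is not transcribed.
So TemK is not produced.
Required activator TemK is absent, so *zorD* is not transcribed.
So ZorD is not produced.
Mevalonate is absent, so HolS is inactive.
Diaminopimelate is present, so DulF is inactive.
Required activator ZorD is absent, so *jovQ* is not transcribed.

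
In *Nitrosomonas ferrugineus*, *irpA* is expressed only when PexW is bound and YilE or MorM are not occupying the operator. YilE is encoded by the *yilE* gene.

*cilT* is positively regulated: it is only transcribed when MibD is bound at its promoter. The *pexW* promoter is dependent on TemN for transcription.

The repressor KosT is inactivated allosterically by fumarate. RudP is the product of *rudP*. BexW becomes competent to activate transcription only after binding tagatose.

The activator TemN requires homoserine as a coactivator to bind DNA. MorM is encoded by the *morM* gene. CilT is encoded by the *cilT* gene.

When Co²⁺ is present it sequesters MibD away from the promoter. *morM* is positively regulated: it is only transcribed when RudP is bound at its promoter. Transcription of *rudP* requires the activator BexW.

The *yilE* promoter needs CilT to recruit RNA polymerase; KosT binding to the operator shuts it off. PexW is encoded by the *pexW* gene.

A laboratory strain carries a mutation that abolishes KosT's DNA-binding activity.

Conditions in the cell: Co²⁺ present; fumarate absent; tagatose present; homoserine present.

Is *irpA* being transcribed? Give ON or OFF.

OFF

Co²⁺ is present, so MibD is inactive.
Required activator MibD is absent, so *cilT* is not transcribed.
So CilT is not produced.
KosT is non-functional in this strain, so it has no effect.
Required activator CilT is absent, so *yilE* is not transcribed.
So YilE is not produced.
Homoserine is present, so TemN is active.
No repressor is bound and TemN is active, so *pexW* is transcribed.
So PexW is produced and active.
Tagatose is present, so BexW is active.
No repressor is bound and BexW is active, so *rudP* is transcribed.
So RudP is produced and active.
No repressor is bound and RudP is active, so *morM* is transcribed.
So MorM is produced and active.
With repressor MorM bound, *irpA* is not transcribed.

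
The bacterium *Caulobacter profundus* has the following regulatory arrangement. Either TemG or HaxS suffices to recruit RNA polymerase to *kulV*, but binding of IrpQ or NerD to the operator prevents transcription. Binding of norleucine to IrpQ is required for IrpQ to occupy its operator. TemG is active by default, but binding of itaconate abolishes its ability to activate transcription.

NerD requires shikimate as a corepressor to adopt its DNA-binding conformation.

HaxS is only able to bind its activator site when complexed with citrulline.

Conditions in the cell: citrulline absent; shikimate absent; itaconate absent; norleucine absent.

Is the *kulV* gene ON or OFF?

Itaconate is absent, so TemG is active.
Norleucine is absent, so IrpQ is inactive.
Citrulline is absent, so HaxS is inactive.
Shikimate is absent, so NerD is inactive.
Activator TemG is present, so *kulV* is transcribed.

ON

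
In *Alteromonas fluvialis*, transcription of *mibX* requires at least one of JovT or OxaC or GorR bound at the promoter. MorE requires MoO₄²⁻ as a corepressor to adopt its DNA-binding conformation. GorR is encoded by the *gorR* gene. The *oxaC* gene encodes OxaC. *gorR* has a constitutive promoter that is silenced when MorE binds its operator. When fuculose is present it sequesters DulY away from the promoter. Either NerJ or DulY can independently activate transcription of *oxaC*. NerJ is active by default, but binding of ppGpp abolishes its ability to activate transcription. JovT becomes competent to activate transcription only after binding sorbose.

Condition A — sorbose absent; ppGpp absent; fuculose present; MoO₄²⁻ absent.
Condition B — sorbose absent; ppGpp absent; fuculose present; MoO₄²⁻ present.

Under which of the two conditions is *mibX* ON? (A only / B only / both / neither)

both

Condition A:
Sorbose is absent, so JovT is inactive.
ppGpp is absent, so NerJ is active.
Fuculose is present, so DulY is inactive.
Activator NerJ is present, so *oxaC* is transcribed.
So OxaC is produced and active.
MoO₄²⁻ is absent, so MorE is inactive.
With no repressor bound, *gorR* is transcribed.
So GorR is produced and active.
Activator OxaC is present, so *mibX* is transcribed.
→ *mibX* is ON in A.
Condition B:
Sorbose is absent, so JovT is inactive.
ppGpp is absent, so NerJ is active.
Fuculose is present, so DulY is inactive.
Activator NerJ is present, so *oxaC* is transcribed.
So OxaC is produced and active.
MoO₄²⁻ is present, so MorE is active.
With repressor MorE bound, *gorR* is not transcribed.
So GorR is not produced.
Activator OxaC is present, so *mibX* is transcribed.
→ *mibX* is ON in B.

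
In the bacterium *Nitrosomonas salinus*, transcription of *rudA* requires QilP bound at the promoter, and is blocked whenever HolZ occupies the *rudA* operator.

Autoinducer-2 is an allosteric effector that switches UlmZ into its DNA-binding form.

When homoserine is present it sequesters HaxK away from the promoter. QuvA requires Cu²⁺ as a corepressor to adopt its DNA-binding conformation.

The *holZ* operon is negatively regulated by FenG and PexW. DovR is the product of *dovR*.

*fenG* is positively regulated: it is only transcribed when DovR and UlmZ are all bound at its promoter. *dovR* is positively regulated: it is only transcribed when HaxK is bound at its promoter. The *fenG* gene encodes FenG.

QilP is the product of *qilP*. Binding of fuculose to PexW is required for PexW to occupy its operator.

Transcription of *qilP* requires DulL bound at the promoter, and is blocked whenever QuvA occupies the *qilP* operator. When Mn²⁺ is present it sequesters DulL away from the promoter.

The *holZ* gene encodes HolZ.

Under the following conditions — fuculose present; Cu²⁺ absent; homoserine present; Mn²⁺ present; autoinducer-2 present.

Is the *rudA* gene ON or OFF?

OFF

Homoserine is present, so HaxK is inactive.
Required activator HaxK is absent, so *dovR* is not transcribed.
So DovR is not produced.
Autoinducer-2 is present, so UlmZ is active.
Required activator DovR is absent, so *fenG* is not transcribed.
So FenG is not produced.
Fuculose is present, so PexW is active.
With repressor PexW bound, *holZ* is not transcribed.
So HolZ is not produced.
Cu²⁺ is absent, so QuvA is inactive.
Mn²⁺ is present, so DulL is inactive.
Required activator DulL is absent, so *qilP* is not transcribed.
So QilP is not produced.
Required activator QilP is absent, so *rudA* is not transcribed.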